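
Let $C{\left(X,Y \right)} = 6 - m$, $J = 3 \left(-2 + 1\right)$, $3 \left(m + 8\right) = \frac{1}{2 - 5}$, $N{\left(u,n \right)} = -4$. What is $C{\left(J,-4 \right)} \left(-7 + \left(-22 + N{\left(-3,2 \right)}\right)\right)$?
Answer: $- \frac{1397}{3} \approx -465.67$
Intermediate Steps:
$m = - \frac{73}{9}$ ($m = -8 + \frac{1}{3 \left(2 - 5\right)} = -8 + \frac{1}{3 \left(-3\right)} = -8 + \frac{1}{3} \left(- \frac{1}{3}\right) = -8 - \frac{1}{9} = - \frac{73}{9} \approx -8.1111$)
$J = -3$ ($J = 3 \left(-1\right) = -3$)
$C{\left(X,Y \right)} = \frac{127}{9}$ ($C{\left(X,Y \right)} = 6 - - \frac{73}{9} = 6 + \frac{73}{9} = \frac{127}{9}$)
$C{\left(J,-4 \right)} \left(-7 + \left(-22 + N{\left(-3,2 \right)}\right)\right) = \frac{127 \left(-7 - 26\right)}{9} = \frac{127}{9} \left(-33\right) = - \frac{1397}{3}$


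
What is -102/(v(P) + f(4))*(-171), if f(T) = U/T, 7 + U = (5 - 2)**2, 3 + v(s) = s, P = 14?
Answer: 34884/23 ≈ 1516.7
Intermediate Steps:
v(s) = -3 + s
U = 2 (U = -7 + (5 - 2)**2 = -7 + 3**2 = -7 + 9 = 2)
f(T) = 2/T
-102/(v(P) + f(4))*(-171) = -102/((-3 + 14) + 2/4)*(-171) = -102/(11 + 2*(1/4))*(-171) = -102/(11 + 1/2)*(-171) = -102/23/2*(-171) = -102*2/23*(-171) = -204/23*(-171) = 34884/23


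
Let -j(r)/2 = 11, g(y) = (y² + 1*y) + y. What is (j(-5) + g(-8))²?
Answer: 676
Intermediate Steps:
g(y) = y² + 2*y (g(y) = (y² + y) + y = (y + y²) + y = y² + 2*y)
j(r) = -22 (j(r) = -2*11 = -22)
(j(-5) + g(-8))² = (-22 - 8*(2 - 8))² = (-22 - 8*(-6))² = (-22 + 48)² = 26² = 676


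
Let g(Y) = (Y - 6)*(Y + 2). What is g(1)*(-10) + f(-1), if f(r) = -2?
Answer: 148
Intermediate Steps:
g(Y) = (-6 + Y)*(2 + Y)
g(1)*(-10) + f(-1) = (-12 + 1**2 - 4*1)*(-10) - 2 = (-12 + 1 - 4)*(-10) - 2 = -15*(-10) - 2 = 150 - 2 = 148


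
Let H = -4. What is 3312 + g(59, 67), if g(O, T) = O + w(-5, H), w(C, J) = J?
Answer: 3367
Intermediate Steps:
g(O, T) = -4 + O (g(O, T) = O - 4 = -4 + O)
3312 + g(59, 67) = 3312 + (-4 + 59) = 3312 + 55 = 3367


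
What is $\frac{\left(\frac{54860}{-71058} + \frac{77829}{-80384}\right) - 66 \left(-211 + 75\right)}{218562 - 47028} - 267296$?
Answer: $- \frac{10072837664403886433}{37684213890048} \approx -2.673 \cdot 10^{5}$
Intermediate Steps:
$\frac{\left(\frac{54860}{-71058} + \frac{77829}{-80384}\right) - 66 \left(-211 + 75\right)}{218562 - 47028} - 267296 = \frac{\left(54860 \left(- \frac{1}{71058}\right) + 77829 \left(- \frac{1}{80384}\right)\right) - -8976}{171534} - 267296 = \left(\left(- \frac{2110}{2733} - \frac{77829}{80384}\right) + 8976\right) \frac{1}{171534} - 267296 = \left(- \frac{382316897}{219689472} + 8976\right) \frac{1}{171534} - 267296 = \frac{1971550383775}{219689472} \cdot \frac{1}{171534} - 267296 = \frac{1971550383775}{37684213890048} - 267296 = - \frac{10072837664403886433}{37684213890048}$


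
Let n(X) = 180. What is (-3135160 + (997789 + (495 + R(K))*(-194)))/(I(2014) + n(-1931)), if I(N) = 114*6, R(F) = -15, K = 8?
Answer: -743497/288 ≈ -2581.6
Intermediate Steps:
I(N) = 684
(-3135160 + (997789 + (495 + R(K))*(-194)))/(I(2014) + n(-1931)) = (-3135160 + (997789 + (495 - 15)*(-194)))/(684 + 180) = (-3135160 + (997789 + 480*(-194)))/864 = (-3135160 + (997789 - 93120))*(1/864) = (-3135160 + 904669)*(1/864) = -2230491*1/864 = -743497/288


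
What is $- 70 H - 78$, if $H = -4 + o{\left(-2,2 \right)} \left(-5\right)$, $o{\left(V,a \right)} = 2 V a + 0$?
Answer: $-2598$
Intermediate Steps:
$o{\left(V,a \right)} = 2 V a$ ($o{\left(V,a \right)} = 2 V a + 0 = 2 V a$)
$H = 36$ ($H = -4 + 2 \left(-2\right) 2 \left(-5\right) = -4 - -40 = -4 + 40 = 36$)
$- 70 H - 78 = \left(-70\right) 36 - 78 = -2520 - 78 = -2598$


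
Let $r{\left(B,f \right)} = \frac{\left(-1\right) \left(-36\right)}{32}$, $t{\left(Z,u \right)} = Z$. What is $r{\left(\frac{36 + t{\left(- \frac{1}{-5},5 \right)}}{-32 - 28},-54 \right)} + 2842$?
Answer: $\frac{22745}{8} \approx 2843.1$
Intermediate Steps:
$r{\left(B,f \right)} = \frac{9}{8}$ ($r{\left(B,f \right)} = 36 \cdot \frac{1}{32} = \frac{9}{8}$)
$r{\left(\frac{36 + t{\left(- \frac{1}{-5},5 \right)}}{-32 - 28},-54 \right)} + 2842 = \frac{9}{8} + 2842 = \frac{22745}{8}$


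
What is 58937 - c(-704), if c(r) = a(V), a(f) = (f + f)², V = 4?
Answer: 58873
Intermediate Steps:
a(f) = 4*f² (a(f) = (2*f)² = 4*f²)
c(r) = 64 (c(r) = 4*4² = 4*16 = 64)
58937 - c(-704) = 58937 - 1*64 = 58937 - 64 = 58873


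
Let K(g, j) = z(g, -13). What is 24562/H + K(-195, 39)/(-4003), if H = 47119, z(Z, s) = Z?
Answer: 107509891/188617357 ≈ 0.56999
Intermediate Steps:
K(g, j) = g
24562/H + K(-195, 39)/(-4003) = 24562/47119 - 195/(-4003) = 24562*(1/47119) - 195*(-1/4003) = 24562/47119 + 195/4003 = 107509891/188617357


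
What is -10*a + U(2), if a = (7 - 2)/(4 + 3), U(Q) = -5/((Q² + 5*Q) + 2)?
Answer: -835/112 ≈ -7.4554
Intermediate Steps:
U(Q) = -5/(2 + Q² + 5*Q)
a = 5/7 ≈ 0.71429
-10*a + U(2) = -10*5/7 - 5/(2 + 2² + 5*2) = -50/7 - 5/(2 + 4 + 10) = -50/7 - 5/16 = -835/112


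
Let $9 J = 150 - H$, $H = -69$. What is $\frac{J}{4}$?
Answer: $\frac{73}{12} \approx 6.0833$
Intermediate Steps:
$J = \frac{73}{3}$ ($J = \frac{150 - -69}{9} = \frac{150 + 69}{9} = \frac{1}{9} \cdot 219 = \frac{73}{3} \approx 24.333$)
$\frac{J}{4} = \frac{73}{3 \cdot 4} = \frac{73}{3} \cdot \frac{1}{4} = \frac{73}{12}$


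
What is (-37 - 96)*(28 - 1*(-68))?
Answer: -12768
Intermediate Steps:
(-37 - 96)*(28 - 1*(-68)) = -133*(28 + 68) = -133*96 = -12768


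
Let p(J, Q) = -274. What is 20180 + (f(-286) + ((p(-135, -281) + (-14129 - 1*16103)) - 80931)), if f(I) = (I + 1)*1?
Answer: -91542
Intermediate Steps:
f(I) = 1 + I (f(I) = (1 + I)*1 = 1 + I)
20180 + (f(-286) + ((p(-135, -281) + (-14129 - 1*16103)) - 80931)) = 20180 + ((1 - 286) + ((-274 + (-14129 - 1*16103)) - 80931)) = 20180 + (-285 + ((-274 + (-14129 - 16103)) - 80931)) = 20180 + (-285 + ((-274 - 30232) - 80931)) = 20180 + (-285 + (-30506 - 80931)) = 20180 + (-285 - 111437) = 20180 - 111722 = -91542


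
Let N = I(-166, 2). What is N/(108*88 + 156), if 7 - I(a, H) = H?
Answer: 1/1932 ≈ 0.00051760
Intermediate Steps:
I(a, H) = 7 - H
N = 5 (N = 7 - 1*2 = 7 - 2 = 5)
N/(108*88 + 156) = 5/(108*88 + 156) = 5/(9504 + 156) = 5/9660 = 5*(1/9660) = 1/1932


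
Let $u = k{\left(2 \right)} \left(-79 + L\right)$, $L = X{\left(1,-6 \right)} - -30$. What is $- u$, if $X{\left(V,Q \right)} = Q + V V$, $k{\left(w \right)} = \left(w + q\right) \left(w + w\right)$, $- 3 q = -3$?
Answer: $648$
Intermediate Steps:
$q = 1$ ($q = \left(- \frac{1}{3}\right) \left(-3\right) = 1$)
$k{\left(w \right)} = 2 w \left(1 + w\right)$ ($k{\left(w \right)} = \left(w + 1\right) \left(w + w\right) = \left(1 + w\right) 2 w = 2 w \left(1 + w\right)$)
$X{\left(V,Q \right)} = Q + V^{2}$
$L = 25$ ($L = \left(-6 + 1^{2}\right) - -30 = \left(-6 + 1\right) + 30 = -5 + 30 = 25$)
$u = -648$ ($u = 2 \cdot 2 \left(1 + 2\right) \left(-79 + 25\right) = 2 \cdot 2 \cdot 3 \left(-54\right) = 12 \left(-54\right) = -648$)
$- u = \left(-1\right) \left(-648\right) = 648$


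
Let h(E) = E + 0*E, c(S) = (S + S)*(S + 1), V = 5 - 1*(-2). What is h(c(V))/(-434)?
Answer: -8/31 ≈ -0.25806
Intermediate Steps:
V = 7 (V = 5 + 2 = 7)
c(S) = 2*S*(1 + S) (c(S) = (2*S)*(1 + S) = 2*S*(1 + S))
h(E) = E (h(E) = E + 0 = E)
h(c(V))/(-434) = (2*7*(1 + 7))/(-434) = (2*7*8)*(-1/434) = 112*(-1/434) = -8/31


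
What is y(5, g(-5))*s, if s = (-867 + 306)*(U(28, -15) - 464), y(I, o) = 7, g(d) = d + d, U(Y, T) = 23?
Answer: 1731807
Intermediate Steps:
g(d) = 2*d
s = 247401 (s = (-867 + 306)*(23 - 464) = -561*(-441) = 247401)
y(5, g(-5))*s = 7*247401 = 1731807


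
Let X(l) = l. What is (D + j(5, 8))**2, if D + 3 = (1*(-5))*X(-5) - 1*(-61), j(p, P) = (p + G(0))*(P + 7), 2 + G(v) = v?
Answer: 16384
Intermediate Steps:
G(v) = -2 + v
j(p, P) = (-2 + p)*(7 + P) (j(p, P) = (p + (-2 + 0))*(P + 7) = (p - 2)*(7 + P) = (-2 + p)*(7 + P))
D = 83 (D = -3 + ((1*(-5))*(-5) - 1*(-61)) = -3 + (-5*(-5) + 61) = -3 + (25 + 61) = -3 + 86 = 83)
(D + j(5, 8))**2 = (83 + (-14 - 2*8 + 7*5 + 8*5))**2 = (83 + (-14 - 16 + 35 + 40))**2 = (83 + 45)**2 = 128**2 = 16384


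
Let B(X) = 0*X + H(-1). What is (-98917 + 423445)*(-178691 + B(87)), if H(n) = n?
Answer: -57990557376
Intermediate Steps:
B(X) = -1 (B(X) = 0*X - 1 = 0 - 1 = -1)
(-98917 + 423445)*(-178691 + B(87)) = (-98917 + 423445)*(-178691 - 1) = 324528*(-178692) = -57990557376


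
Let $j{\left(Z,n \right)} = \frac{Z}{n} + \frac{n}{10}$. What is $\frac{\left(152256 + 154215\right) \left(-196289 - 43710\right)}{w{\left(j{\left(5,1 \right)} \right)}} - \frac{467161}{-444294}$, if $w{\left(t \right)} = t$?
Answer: $- \frac{108930127293836683}{7552998} \approx -1.4422 \cdot 10^{10}$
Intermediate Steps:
$j{\left(Z,n \right)} = \frac{n}{10} + \frac{Z}{n}$ ($j{\left(Z,n \right)} = \frac{Z}{n} + n \frac{1}{10} = \frac{Z}{n} + \frac{n}{10} = \frac{n}{10} + \frac{Z}{n}$)
$\frac{\left(152256 + 154215\right) \left(-196289 - 43710\right)}{w{\left(j{\left(5,1 \right)} \right)}} - \frac{467161}{-444294} = \frac{\left(152256 + 154215\right) \left(-196289 - 43710\right)}{\frac{1}{10} \cdot 1 + \frac{5}{1}} - \frac{467161}{-444294} = \frac{306471 \left(-239999\right)}{\frac{1}{10} + 5 \cdot 1} - - \frac{467161}{444294} = - \frac{73552733529}{\frac{1}{10} + 5} + \frac{467161}{444294} = - \frac{73552733529}{\frac{51}{10}} + \frac{467161}{444294} = \left(-73552733529\right) \frac{10}{51} + \frac{467161}{444294} = - \frac{245175778430}{17} + \frac{467161}{444294} = - \frac{108930127293836683}{7552998}$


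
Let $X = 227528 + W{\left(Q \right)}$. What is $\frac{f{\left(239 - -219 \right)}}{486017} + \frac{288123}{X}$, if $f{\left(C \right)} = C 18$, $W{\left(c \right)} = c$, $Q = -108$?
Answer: $\frac{141907526571}{110529986140} \approx 1.2839$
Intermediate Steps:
$f{\left(C \right)} = 18 C$
$X = 227420$ ($X = 227528 - 108 = 227420$)
$\frac{f{\left(239 - -219 \right)}}{486017} + \frac{288123}{X} = \frac{18 \left(239 - -219\right)}{486017} + \frac{288123}{227420} = 18 \left(239 + 219\right) \frac{1}{486017} + 288123 \cdot \frac{1}{227420} = 18 \cdot 458 \cdot \frac{1}{486017} + \frac{288123}{227420} = 8244 \cdot \frac{1}{486017} + \frac{288123}{227420} = \frac{8244}{486017} + \frac{288123}{227420} = \frac{141907526571}{110529986140}$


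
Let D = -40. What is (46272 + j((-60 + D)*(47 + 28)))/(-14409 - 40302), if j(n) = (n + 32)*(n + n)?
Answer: -12451808/6079 ≈ -2048.3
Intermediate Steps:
j(n) = 2*n*(32 + n) (j(n) = (32 + n)*(2*n) = 2*n*(32 + n))
(46272 + j((-60 + D)*(47 + 28)))/(-14409 - 40302) = (46272 + 2*((-60 - 40)*(47 + 28))*(32 + (-60 - 40)*(47 + 28)))/(-14409 - 40302) = (46272 + 2*(-100*75)*(32 - 100*75))/(-54711) = (46272 + 2*(-7500)*(32 - 7500))*(-1/54711) = (46272 + 2*(-7500)*(-7468))*(-1/54711) = (46272 + 112020000)*(-1/54711) = 112066272*(-1/54711) = -12451808/6079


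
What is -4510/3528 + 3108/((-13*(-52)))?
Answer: 989533/298116 ≈ 3.3193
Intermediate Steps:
-4510/3528 + 3108/((-13*(-52))) = -4510*1/3528 + 3108/676 = -2255/1764 + 3108*(1/676) = -2255/1764 + 777/169 = 989533/298116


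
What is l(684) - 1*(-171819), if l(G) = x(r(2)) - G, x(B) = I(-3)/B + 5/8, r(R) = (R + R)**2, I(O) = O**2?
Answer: 2738179/16 ≈ 1.7114e+5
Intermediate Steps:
r(R) = 4*R**2 (r(R) = (2*R)**2 = 4*R**2)
x(B) = 5/8 + 9/B (x(B) = (-3)**2/B + 5/8 = 9/B + 5*(1/8) = 9/B + 5/8 = 5/8 + 9/B)
l(G) = 19/16 - G (l(G) = (5/8 + 9/((4*2**2))) - G = (5/8 + 9/((4*4))) - G = (5/8 + 9/16) - G = 19/16 - G)
l(684) - 1*(-171819) = (19/16 - 1*684) - 1*(-171819) = (19/16 - 684) + 171819 = -10925/16 + 171819 = 2738179/16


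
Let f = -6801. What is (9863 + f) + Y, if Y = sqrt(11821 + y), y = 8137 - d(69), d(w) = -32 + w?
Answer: 3062 + sqrt(19921) ≈ 3203.1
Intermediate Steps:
y = 8100 (y = 8137 - (-32 + 69) = 8137 - 1*37 = 8137 - 37 = 8100)
Y = sqrt(19921) (Y = sqrt(11821 + 8100) = sqrt(19921) ≈ 141.14)
(9863 + f) + Y = (9863 - 6801) + sqrt(19921) = 3062 + sqrt(19921)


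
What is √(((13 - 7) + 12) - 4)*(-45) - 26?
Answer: -26 - 45*√14 ≈ -194.37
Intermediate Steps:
√(((13 - 7) + 12) - 4)*(-45) - 26 = √((6 + 12) - 4)*(-45) - 26 = √(18 - 4)*(-45) - 26 = √14*(-45) - 26 = -45*√14 - 26 = -26 - 45*√14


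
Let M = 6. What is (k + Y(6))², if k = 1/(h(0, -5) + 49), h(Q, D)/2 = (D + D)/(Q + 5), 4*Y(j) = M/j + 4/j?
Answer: 6241/32400 ≈ 0.19262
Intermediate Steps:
Y(j) = 5/(2*j) (Y(j) = (6/j + 4/j)/4 = (10/j)/4 = 5/(2*j))
h(Q, D) = 4*D/(5 + Q) (h(Q, D) = 2*((D + D)/(Q + 5)) = 2*((2*D)/(5 + Q)) = 2*(2*D/(5 + Q)) = 4*D/(5 + Q))
k = 1/45 (k = 1/(4*(-5)/(5 + 0) + 49) = 1/(4*(-5)/5 + 49) = 1/(4*(-5)*(⅕) + 49) = 1/(-4 + 49) = 1/45 ≈ 0.022222)
(k + Y(6))² = (1/45 + (5/2)/6)² = (1/45 + (5/2)*(⅙))² = (1/45 + 5/12)² = (79/180)² = 6241/32400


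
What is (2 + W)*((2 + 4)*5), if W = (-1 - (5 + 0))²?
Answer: 1140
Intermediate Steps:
W = 36 (W = (-1 - 1*5)² = (-1 - 5)² = (-6)² = 36)
(2 + W)*((2 + 4)*5) = (2 + 36)*((2 + 4)*5) = 38*(6*5) = 38*30 = 1140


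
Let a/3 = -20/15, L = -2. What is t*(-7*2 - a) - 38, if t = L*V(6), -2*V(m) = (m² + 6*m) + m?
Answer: -818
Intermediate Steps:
V(m) = -7*m/2 - m²/2 (V(m) = -((m² + 6*m) + m)/2 = -(m² + 7*m)/2 = -7*m/2 - m²/2)
a = -4 (a = 3*(-20/15) = 3*(-20*1/15) = 3*(-4/3) = -4)
t = 78 (t = -(-1)*6*(7 + 6) = -(-1)*6*13 = -2*(-39) = 78)
t*(-7*2 - a) - 38 = 78*(-7*2 - 1*(-4)) - 38 = 78*(-14 + 4) - 38 = 78*(-10) - 38 = -780 - 38 = -818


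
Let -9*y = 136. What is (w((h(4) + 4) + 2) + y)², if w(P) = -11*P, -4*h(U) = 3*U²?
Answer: 209764/81 ≈ 2589.7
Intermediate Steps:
h(U) = -3*U²/4
y = -136/9 (y = -⅑*136 = -136/9 ≈ -15.111)
(w((h(4) + 4) + 2) + y)² = (-11*((-¾*4² + 4) + 2) - 136/9)² = (-11*((-¾*16 + 4) + 2) - 136/9)² = (-11*((-12 + 4) + 2) - 136/9)² = (-11*(-8 + 2) - 136/9)² = (-11*(-6) - 136/9)² = (66 - 136/9)² = (458/9)² = 209764/81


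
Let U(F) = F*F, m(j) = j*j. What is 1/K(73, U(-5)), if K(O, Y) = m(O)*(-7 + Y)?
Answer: 1/95922 ≈ 1.0425e-5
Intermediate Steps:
m(j) = j²
U(F) = F²
K(O, Y) = O²*(-7 + Y)
1/K(73, U(-5)) = 1/(73²*(-7 + (-5)²)) = 1/(5329*(-7 + 25)) = 1/(5329*18) = 1/95922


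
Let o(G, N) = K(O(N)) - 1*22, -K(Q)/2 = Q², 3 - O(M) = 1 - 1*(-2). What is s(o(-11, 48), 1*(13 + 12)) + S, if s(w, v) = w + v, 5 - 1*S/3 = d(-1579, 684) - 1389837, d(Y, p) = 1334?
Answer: 4165527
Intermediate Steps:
O(M) = 0 (O(M) = 3 - (1 - 1*(-2)) = 3 - (1 + 2) = 3 - 1*3 = 3 - 3 = 0)
S = 4165524 (S = 15 - 3*(1334 - 1389837) = 15 - 3*(-1388503) = 15 + 4165509 = 4165524)
K(Q) = -2*Q²
o(G, N) = -22 (o(G, N) = -2*0² - 1*22 = -2*0 - 22 = 0 - 22 = -22)
s(w, v) = v + w
s(o(-11, 48), 1*(13 + 12)) + S = (1*(13 + 12) - 22) + 4165524 = (1*25 - 22) + 4165524 = (25 - 22) + 4165524 = 3 + 4165524 = 4165527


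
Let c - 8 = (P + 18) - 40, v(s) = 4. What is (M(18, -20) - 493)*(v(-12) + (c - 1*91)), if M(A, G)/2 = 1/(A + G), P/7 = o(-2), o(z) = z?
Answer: 56810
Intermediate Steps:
P = -14 (P = 7*(-2) = -14)
c = -28 (c = 8 + ((-14 + 18) - 40) = 8 + (4 - 40) = 8 - 36 = -28)
M(A, G) = 2/(A + G)
(M(18, -20) - 493)*(v(-12) + (c - 1*91)) = (2/(18 - 20) - 493)*(4 + (-28 - 1*91)) = (2/(-2) - 493)*(4 + (-28 - 91)) = (2*(-½) - 493)*(4 - 119) = (-1 - 493)*(-115) = -494*(-115) = 56810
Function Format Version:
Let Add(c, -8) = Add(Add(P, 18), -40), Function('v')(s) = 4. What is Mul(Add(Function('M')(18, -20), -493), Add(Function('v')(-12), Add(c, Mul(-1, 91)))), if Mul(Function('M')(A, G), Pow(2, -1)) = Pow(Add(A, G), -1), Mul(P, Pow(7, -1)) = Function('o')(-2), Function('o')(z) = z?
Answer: 56810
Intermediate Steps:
P = -14 (P = Mul(7, -2) = -14)
c = -28 (c = Add(8, Add(Add(-14, 18), -40)) = Add(8, Add(4, -40)) = Add(8, -36) = -28)
Function('M')(A, G) = Mul(2, Pow(Add(A, G), -1))
Mul(Add(Function('M')(18, -20), -493), Add(Function('v')(-12), Add(c, Mul(-1, 91)))) = Mul(Add(Mul(2, Pow(Add(18, -20), -1)), -493), Add(4, Add(-28, Mul(-1, 91)))) = Mul(Add(Mul(2, Pow(-2, -1)), -493), Add(4, Add(-28, -91))) = Mul(Add(Mul(2, Rational(-1, 2)), -493), Add(4, -119)) = Mul(Add(-1, -493), -115) = Mul(-494, -115) = 56810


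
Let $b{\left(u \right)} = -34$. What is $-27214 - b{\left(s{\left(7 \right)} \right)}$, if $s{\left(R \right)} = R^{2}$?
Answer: $-27180$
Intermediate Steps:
$-27214 - b{\left(s{\left(7 \right)} \right)} = -27214 - -34 = -27214 + 34 = -27180$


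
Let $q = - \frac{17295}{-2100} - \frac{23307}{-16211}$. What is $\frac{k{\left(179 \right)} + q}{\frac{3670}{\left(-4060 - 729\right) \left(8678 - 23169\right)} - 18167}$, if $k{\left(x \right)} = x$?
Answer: $- \frac{691072086116239}{66541991470367140} \approx -0.010385$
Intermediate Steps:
$q = \frac{21954263}{2269540}$ ($q = \left(-17295\right) \left(- \frac{1}{2100}\right) - - \frac{23307}{16211} = \frac{1153}{140} + \frac{23307}{16211} = \frac{21954263}{2269540} \approx 9.6734$)
$\frac{k{\left(179 \right)} + q}{\frac{3670}{\left(-4060 - 729\right) \left(8678 - 23169\right)} - 18167} = \frac{179 + \frac{21954263}{2269540}}{\frac{3670}{\left(-4060 - 729\right) \left(8678 - 23169\right)} - 18167} = \frac{428201923}{2269540 \left(\frac{3670}{\left(-4789\right) \left(-14491\right)} - 18167\right)} = \frac{428201923}{2269540 \left(\frac{3670}{69397399} - 18167\right)} = \frac{428201923}{2269540 \left(- \frac{1260742543963}{69397399}\right)} = \frac{428201923}{2269540} \left(- \frac{69397399}{1260742543963}\right) = - \frac{691072086116239}{66541991470367140}$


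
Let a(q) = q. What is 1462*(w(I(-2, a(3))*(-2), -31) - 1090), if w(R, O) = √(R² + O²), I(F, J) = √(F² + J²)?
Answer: -1593580 + 1462*√1013 ≈ -1.5470e+6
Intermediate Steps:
w(R, O) = √(O² + R²)
1462*(w(I(-2, a(3))*(-2), -31) - 1090) = 1462*(√((-31)² + (√((-2)² + 3²)*(-2))²) - 1090) = 1462*(√(961 + (√(4 + 9)*(-2))²) - 1090) = 1462*(√(961 + (√13*(-2))²) - 1090) = 1462*(√(961 + (-2*√13)²) - 1090) = 1462*(√(961 + 52) - 1090) = 1462*(√1013 - 1090) = 1462*(-1090 + √1013) = -1593580 + 1462*√1013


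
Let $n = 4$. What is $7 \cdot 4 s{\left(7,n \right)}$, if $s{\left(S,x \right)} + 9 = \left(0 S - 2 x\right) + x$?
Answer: $-364$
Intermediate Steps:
$s{\left(S,x \right)} = -9 - x$ ($s{\left(S,x \right)} = -9 + \left(\left(0 S - 2 x\right) + x\right) = -9 + \left(\left(0 - 2 x\right) + x\right) = -9 + \left(- 2 x + x\right) = -9 - x$)
$7 \cdot 4 s{\left(7,n \right)} = 7 \cdot 4 \left(-9 - 4\right) = 28 \left(-9 - 4\right) = 28 \left(-13\right) = -364$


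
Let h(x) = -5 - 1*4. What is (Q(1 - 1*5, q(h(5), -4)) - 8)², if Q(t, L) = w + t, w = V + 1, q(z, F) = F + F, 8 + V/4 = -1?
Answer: 2209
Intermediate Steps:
V = -36 (V = -32 + 4*(-1) = -32 - 4 = -36)
h(x) = -9 (h(x) = -5 - 4 = -9)
q(z, F) = 2*F
w = -35 (w = -36 + 1 = -35)
Q(t, L) = -35 + t
(Q(1 - 1*5, q(h(5), -4)) - 8)² = ((-35 + (1 - 1*5)) - 8)² = ((-35 + (1 - 5)) - 8)² = ((-35 - 4) - 8)² = (-39 - 8)² = (-47)² = 2209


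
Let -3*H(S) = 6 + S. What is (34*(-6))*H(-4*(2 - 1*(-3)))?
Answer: -952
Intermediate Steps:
H(S) = -2 - S/3 (H(S) = -(6 + S)/3 = -2 - S/3)
(34*(-6))*H(-4*(2 - 1*(-3))) = (34*(-6))*(-2 - (-4)*(2 - 1*(-3))/3) = -204*(-2 - (-4)*(2 + 3)/3) = -204*(-2 - (-4)*5/3) = -204*(-2 - 1/3*(-20)) = -204*(-2 + 20/3) = -204*14/3 = -952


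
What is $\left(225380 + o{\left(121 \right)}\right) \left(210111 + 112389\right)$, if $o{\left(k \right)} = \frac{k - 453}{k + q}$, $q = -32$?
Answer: $\frac{6468862380000}{89} \approx 7.2684 \cdot 10^{10}$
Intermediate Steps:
$o{\left(k \right)} = \frac{-453 + k}{-32 + k}$ ($o{\left(k \right)} = \frac{k - 453}{k - 32} = \frac{-453 + k}{-32 + k}$)
$\left(225380 + o{\left(121 \right)}\right) \left(210111 + 112389\right) = \left(225380 + \frac{-453 + 121}{-32 + 121}\right) \left(210111 + 112389\right) = \left(225380 + \frac{1}{89} \left(-332\right)\right) 322500 = \left(225380 - \frac{332}{89}\right) 322500 = \frac{20058488}{89} \cdot 322500 = \frac{6468862380000}{89}$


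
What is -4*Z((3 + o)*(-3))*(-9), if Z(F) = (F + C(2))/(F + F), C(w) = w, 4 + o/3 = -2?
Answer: 94/5 ≈ 18.800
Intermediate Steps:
o = -18 (o = -12 + 3*(-2) = -12 - 6 = -18)
Z(F) = (2 + F)/(2*F) (Z(F) = (F + 2)/(F + F) = (2 + F)/((2*F)) = (2 + F)*(1/(2*F)) = (2 + F)/(2*F))
-4*Z((3 + o)*(-3))*(-9) = -2*(2 + (3 - 18)*(-3))/((3 - 18)*(-3))*(-9) = -2*(2 - 15*(-3))/((-15*(-3)))*(-9) = -2*(2 + 45)/45*(-9) = -2*47/45*(-9) = -4*47/90*(-9) = -94/45*(-9) = 94/5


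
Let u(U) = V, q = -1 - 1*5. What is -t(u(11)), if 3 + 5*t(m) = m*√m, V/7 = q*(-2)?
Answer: ⅗ - 168*√21/5 ≈ -153.37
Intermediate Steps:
q = -6 (q = -1 - 5 = -6)
V = 84 (V = 7*(-6*(-2)) = 7*12 = 84)
u(U) = 84
t(m) = -⅗ + m^(3/2)/5 (t(m) = -⅗ + (m*√m)/5 = -⅗ + m^(3/2)/5)
-t(u(11)) = -(-⅗ + 84^(3/2)/5) = -(-⅗ + (168*√21)/5) = -(-⅗ + 168*√21/5) = ⅗ - 168*√21/5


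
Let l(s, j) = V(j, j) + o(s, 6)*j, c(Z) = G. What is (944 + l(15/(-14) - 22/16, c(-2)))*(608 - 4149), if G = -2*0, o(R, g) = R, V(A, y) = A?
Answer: -3342704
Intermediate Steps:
G = 0
c(Z) = 0
l(s, j) = j + j*s (l(s, j) = j + s*j = j + j*s)
(944 + l(15/(-14) - 22/16, c(-2)))*(608 - 4149) = (944 + 0*(1 + (15/(-14) - 22/16)))*(608 - 4149) = (944 + 0*(1 + (15*(-1/14) - 22*1/16)))*(-3541) = (944 + 0*(1 + (-15/14 - 11/8)))*(-3541) = (944 + 0*(1 - 137/56))*(-3541) = (944 + 0*(-81/56))*(-3541) = (944 + 0)*(-3541) = 944*(-3541) = -3342704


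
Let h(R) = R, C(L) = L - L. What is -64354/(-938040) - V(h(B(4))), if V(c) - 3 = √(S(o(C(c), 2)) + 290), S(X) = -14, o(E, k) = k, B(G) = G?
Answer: -1374883/469020 - 2*√69 ≈ -19.545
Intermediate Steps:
C(L) = 0
V(c) = 3 + 2*√69 (V(c) = 3 + √(-14 + 290) = 3 + √276 = 3 + 2*√69)
-64354/(-938040) - V(h(B(4))) = -64354/(-938040) - (3 + 2*√69) = -64354*(-1/938040) + (-3 - 2*√69) = 32177/469020 + (-3 - 2*√69) = -1374883/469020 - 2*√69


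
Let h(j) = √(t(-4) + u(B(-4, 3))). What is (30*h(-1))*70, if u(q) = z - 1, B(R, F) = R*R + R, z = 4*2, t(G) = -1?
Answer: 2100*√6 ≈ 5143.9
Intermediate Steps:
z = 8
B(R, F) = R + R² (B(R, F) = R² + R = R + R²)
u(q) = 7 (u(q) = 8 - 1 = 7)
h(j) = √6 (h(j) = √(-1 + 7) = √6)
(30*h(-1))*70 = (30*√6)*70 = 2100*√6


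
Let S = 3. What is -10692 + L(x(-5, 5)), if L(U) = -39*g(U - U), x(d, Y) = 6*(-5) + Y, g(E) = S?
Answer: -10809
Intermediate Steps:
g(E) = 3
x(d, Y) = -30 + Y
L(U) = -117 (L(U) = -39*3 = -117)
-10692 + L(x(-5, 5)) = -10692 - 117 = -10809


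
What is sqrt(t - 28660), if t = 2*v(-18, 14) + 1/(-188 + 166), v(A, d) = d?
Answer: I*sqrt(13857910)/22 ≈ 169.21*I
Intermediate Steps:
t = 615/22 (t = 2*14 + 1/(-188 + 166) = 28 + 1/(-22) = 28 - 1/22 = 615/22 ≈ 27.955)
sqrt(t - 28660) = sqrt(615/22 - 28660) = sqrt(-629905/22) = I*sqrt(13857910)/22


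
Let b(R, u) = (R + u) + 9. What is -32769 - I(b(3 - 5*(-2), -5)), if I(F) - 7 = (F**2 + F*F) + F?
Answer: -33371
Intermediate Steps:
b(R, u) = 9 + R + u
I(F) = 7 + F + 2*F**2 (I(F) = 7 + ((F**2 + F*F) + F) = 7 + ((F**2 + F**2) + F) = 7 + (2*F**2 + F) = 7 + (F + 2*F**2) = 7 + F + 2*F**2)
-32769 - I(b(3 - 5*(-2), -5)) = -32769 - (7 + (9 + (3 - 5*(-2)) - 5) + 2*(9 + (3 - 5*(-2)) - 5)**2) = -32769 - (7 + (9 + (3 + 10) - 5) + 2*(9 + (3 + 10) - 5)**2) = -32769 - (7 + (9 + 13 - 5) + 2*(9 + 13 - 5)**2) = -32769 - (7 + 17 + 2*17**2) = -32769 - (7 + 17 + 2*289) = -32769 - (7 + 17 + 578) = -32769 - 1*602 = -32769 - 602 = -33371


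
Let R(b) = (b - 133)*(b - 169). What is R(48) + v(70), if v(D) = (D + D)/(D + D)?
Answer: 10286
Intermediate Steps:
R(b) = (-169 + b)*(-133 + b) (R(b) = (-133 + b)*(-169 + b) = (-169 + b)*(-133 + b))
v(D) = 1 (v(D) = (2*D)/((2*D)) = (2*D)*(1/(2*D)) = 1)
R(48) + v(70) = (22477 + 48² - 302*48) + 1 = (22477 + 2304 - 14496) + 1 = 10285 + 1 = 10286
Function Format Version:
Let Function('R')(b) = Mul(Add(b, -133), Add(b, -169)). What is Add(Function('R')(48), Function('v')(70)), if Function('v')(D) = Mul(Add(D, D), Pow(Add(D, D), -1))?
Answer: 10286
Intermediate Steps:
Function('R')(b) = Mul(Add(-169, b), Add(-133, b)) (Function('R')(b) = Mul(Add(-133, b), Add(-169, b)) = Mul(Add(-169, b), Add(-133, b)))
Function('v')(D) = 1 (Function('v')(D) = Mul(Mul(2, D), Pow(Mul(2, D), -1)) = Mul(Mul(2, D), Mul(Rational(1, 2), Pow(D, -1))) = 1)
Add(Function('R')(48), Function('v')(70)) = Add(Add(22477, Pow(48, 2), Mul(-302, 48)), 1) = Add(Add(22477, 2304, -14496), 1) = Add(10285, 1) = 10286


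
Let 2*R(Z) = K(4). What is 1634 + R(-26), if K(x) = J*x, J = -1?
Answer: 1632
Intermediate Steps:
K(x) = -x
R(Z) = -2 (R(Z) = (-1*4)/2 = (½)*(-4) = -2)
1634 + R(-26) = 1634 - 2 = 1632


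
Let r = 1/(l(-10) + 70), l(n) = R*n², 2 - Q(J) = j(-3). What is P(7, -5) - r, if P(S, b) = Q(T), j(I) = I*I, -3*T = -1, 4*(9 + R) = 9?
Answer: -4234/605 ≈ -6.9983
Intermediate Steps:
R = -27/4 (R = -9 + (¼)*9 = -9 + 9/4 = -27/4 ≈ -6.7500)
T = ⅓ (T = -⅓*(-1) = ⅓ ≈ 0.33333)
j(I) = I²
Q(J) = -7 (Q(J) = 2 - 1*(-3)² = 2 - 1*9 = 2 - 9 = -7)
P(S, b) = -7
l(n) = -27*n²/4
r = -1/605 (r = 1/(-27/4*(-10)² + 70) = 1/(-27/4*100 + 70) = 1/(-675 + 70) = 1/(-605) = -1/605 ≈ -0.0016529)
P(7, -5) - r = -7 - 1*(-1/605) = -7 + 1/605 = -4234/605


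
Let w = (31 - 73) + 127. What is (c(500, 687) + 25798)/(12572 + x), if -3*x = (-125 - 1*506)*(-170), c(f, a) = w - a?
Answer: -37794/34777 ≈ -1.0868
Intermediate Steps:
w = 85 (w = -42 + 127 = 85)
c(f, a) = 85 - a
x = -107270/3 (x = -(-125 - 1*506)*(-170)/3 = -(-125 - 506)*(-170)/3 = -(-631)*(-170)/3 = -⅓*107270 = -107270/3 ≈ -35757.)
(c(500, 687) + 25798)/(12572 + x) = ((85 - 1*687) + 25798)/(12572 - 107270/3) = ((85 - 687) + 25798)/(-69554/3) = (-602 + 25798)*(-3/69554) = 25196*(-3/69554) = -37794/34777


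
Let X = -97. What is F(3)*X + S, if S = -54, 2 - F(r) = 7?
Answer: 431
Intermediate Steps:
F(r) = -5 (F(r) = 2 - 1*7 = 2 - 7 = -5)
F(3)*X + S = -5*(-97) - 54 = 485 - 54 = 431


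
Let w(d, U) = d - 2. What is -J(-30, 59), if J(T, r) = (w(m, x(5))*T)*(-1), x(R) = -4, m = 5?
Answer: -90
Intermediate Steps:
w(d, U) = -2 + d
J(T, r) = -3*T (J(T, r) = ((-2 + 5)*T)*(-1) = (3*T)*(-1) = -3*T)
-J(-30, 59) = -(-3)*(-30) = -1*90 = -90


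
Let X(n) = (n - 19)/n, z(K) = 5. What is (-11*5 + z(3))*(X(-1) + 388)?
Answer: -20400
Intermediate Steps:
X(n) = (-19 + n)/n
(-11*5 + z(3))*(X(-1) + 388) = (-11*5 + 5)*((-19 - 1)/(-1) + 388) = (-55 + 5)*(-1*(-20) + 388) = -50*(20 + 388) = -50*408 = -20400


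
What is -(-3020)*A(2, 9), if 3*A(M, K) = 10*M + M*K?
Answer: 114760/3 ≈ 38253.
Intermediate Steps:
A(M, K) = 10*M/3 + K*M/3 (A(M, K) = (10*M + M*K)/3 = (10*M + K*M)/3 = 10*M/3 + K*M/3)
-(-3020)*A(2, 9) = -(-3020)*(1/3)*2*(10 + 9) = -(-3020)*(1/3)*2*19 = -(-3020)*38/3 = -1*(-114760/3) = 114760/3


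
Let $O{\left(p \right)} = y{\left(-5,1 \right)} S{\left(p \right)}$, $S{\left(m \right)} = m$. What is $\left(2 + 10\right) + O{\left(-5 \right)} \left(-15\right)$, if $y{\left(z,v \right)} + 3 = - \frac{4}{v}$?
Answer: $-513$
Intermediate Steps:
$y{\left(z,v \right)} = -3 - \frac{4}{v}$
$O{\left(p \right)} = - 7 p$ ($O{\left(p \right)} = \left(-3 - \frac{4}{1}\right) p = \left(-3 - 4\right) p = - 7 p$)
$\left(2 + 10\right) + O{\left(-5 \right)} \left(-15\right) = \left(2 + 10\right) + \left(-7\right) \left(-5\right) \left(-15\right) = 12 + 35 \left(-15\right) = 12 - 525 = -513$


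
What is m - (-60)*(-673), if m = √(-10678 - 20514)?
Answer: -40380 + 2*I*√7798 ≈ -40380.0 + 176.61*I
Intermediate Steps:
m = 2*I*√7798 (m = √(-31192) = 2*I*√7798 ≈ 176.61*I)
m - (-60)*(-673) = 2*I*√7798 - (-60)*(-673) = 2*I*√7798 - 1*40380 = 2*I*√7798 - 40380 = -40380 + 2*I*√7798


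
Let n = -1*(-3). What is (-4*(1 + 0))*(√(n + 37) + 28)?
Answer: -112 - 8*√10 ≈ -137.30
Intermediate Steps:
n = 3
(-4*(1 + 0))*(√(n + 37) + 28) = (-4*(1 + 0))*(√(3 + 37) + 28) = (-4*1)*(√40 + 28) = -4*(2*√10 + 28) = -4*(28 + 2*√10) = -112 - 8*√10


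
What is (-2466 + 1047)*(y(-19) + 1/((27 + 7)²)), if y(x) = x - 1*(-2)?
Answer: 27884769/1156 ≈ 24122.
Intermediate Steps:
y(x) = 2 + x (y(x) = x + 2 = 2 + x)
(-2466 + 1047)*(y(-19) + 1/((27 + 7)²)) = (-2466 + 1047)*((2 - 19) + 1/((27 + 7)²)) = -1419*(-17 + 1/(34²)) = -1419*(-17 + 1/1156) = -1419*(-19651/1156) = 27884769/1156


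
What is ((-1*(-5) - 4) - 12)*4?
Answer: -44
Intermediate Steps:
((-1*(-5) - 4) - 12)*4 = ((5 - 4) - 12)*4 = (1 - 12)*4 = -11*4 = -44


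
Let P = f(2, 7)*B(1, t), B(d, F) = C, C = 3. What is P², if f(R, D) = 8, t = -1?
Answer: 576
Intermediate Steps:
B(d, F) = 3
P = 24 (P = 8*3 = 24)
P² = 24² = 576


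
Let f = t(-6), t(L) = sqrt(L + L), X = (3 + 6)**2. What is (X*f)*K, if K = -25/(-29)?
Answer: 4050*I*sqrt(3)/29 ≈ 241.89*I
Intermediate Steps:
X = 81 (X = 9**2 = 81)
K = 25/29 (K = -25*(-1/29) = 25/29 ≈ 0.86207)
t(L) = sqrt(2)*sqrt(L) (t(L) = sqrt(2*L) = sqrt(2)*sqrt(L))
f = 2*I*sqrt(3) (f = sqrt(2)*sqrt(-6) = sqrt(2)*(I*sqrt(6)) = 2*I*sqrt(3) ≈ 3.4641*I)
(X*f)*K = (81*(2*I*sqrt(3)))*(25/29) = (162*I*sqrt(3))*(25/29) = 4050*I*sqrt(3)/29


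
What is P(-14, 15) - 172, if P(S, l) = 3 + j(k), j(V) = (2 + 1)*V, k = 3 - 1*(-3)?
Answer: -151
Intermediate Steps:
k = 6 (k = 3 + 3 = 6)
j(V) = 3*V
P(S, l) = 21 (P(S, l) = 3 + 3*6 = 3 + 18 = 21)
P(-14, 15) - 172 = 21 - 172 = -151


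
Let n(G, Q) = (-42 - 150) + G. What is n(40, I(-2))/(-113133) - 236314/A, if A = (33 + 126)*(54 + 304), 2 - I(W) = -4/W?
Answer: -1484792201/357764257 ≈ -4.1502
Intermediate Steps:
I(W) = 2 + 4/W (I(W) = 2 - (-4)/W = 2 + 4/W)
n(G, Q) = -192 + G
A = 56922 (A = 159*358 = 56922)
n(40, I(-2))/(-113133) - 236314/A = (-192 + 40)/(-113133) - 236314/56922 = -152*(-1/113133) - 236314*1/56922 = 152/113133 - 118157/28461 = -1484792201/357764257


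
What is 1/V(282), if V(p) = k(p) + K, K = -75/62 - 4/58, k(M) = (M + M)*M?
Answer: 1798/285966005 ≈ 6.2875e-6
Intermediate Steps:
k(M) = 2*M² (k(M) = (2*M)*M = 2*M²)
K = -2299/1798 (K = -75*1/62 - 4*1/58 = -75/62 - 2/29 = -2299/1798 ≈ -1.2786)
V(p) = -2299/1798 + 2*p² (V(p) = 2*p² - 2299/1798 = -2299/1798 + 2*p²)
1/V(282) = 1/(-2299/1798 + 2*282²) = 1/(-2299/1798 + 2*79524) = 1/(-2299/1798 + 159048) = 1/(285966005/1798) = 1798/285966005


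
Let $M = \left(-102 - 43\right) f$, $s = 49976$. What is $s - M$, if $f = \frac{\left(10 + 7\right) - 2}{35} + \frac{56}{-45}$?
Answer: $\frac{3141035}{63} \approx 49858.0$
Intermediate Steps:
$f = - \frac{257}{315}$ ($f = \left(17 - 2\right) \frac{1}{35} + 56 \left(- \frac{1}{45}\right) = 15 \cdot \frac{1}{35} - \frac{56}{45} = \frac{3}{7} - \frac{56}{45} = - \frac{257}{315} \approx -0.81587$)
$M = \frac{7453}{63}$ ($M = \left(-102 - 43\right) \left(- \frac{257}{315}\right) = \left(-145\right) \left(- \frac{257}{315}\right) = \frac{7453}{63} \approx 118.3$)
$s - M = 49976 - \frac{7453}{63} = \frac{3141035}{63}$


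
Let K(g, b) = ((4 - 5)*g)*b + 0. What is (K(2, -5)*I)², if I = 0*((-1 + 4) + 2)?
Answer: 0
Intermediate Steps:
K(g, b) = -b*g (K(g, b) = (-g)*b + 0 = -b*g + 0 = -b*g)
I = 0 (I = 0*(3 + 2) = 0*5 = 0)
(K(2, -5)*I)² = (-1*(-5)*2*0)² = (10*0)² = 0² = 0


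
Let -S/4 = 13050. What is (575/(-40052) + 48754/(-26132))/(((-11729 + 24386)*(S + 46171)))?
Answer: 163976759/6655668378736316 ≈ 2.4637e-8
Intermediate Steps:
S = -52200 (S = -4*13050 = -52200)
(575/(-40052) + 48754/(-26132))/(((-11729 + 24386)*(S + 46171))) = (575/(-40052) + 48754/(-26132))/(((-11729 + 24386)*(-52200 + 46171))) = (575*(-1/40052) + 48754*(-1/26132))/((12657*(-6029))) = (-575/40052 - 24377/13066)/(-76309053) = -491930277/261659716*(-1/76309053) = 163976759/6655668378736316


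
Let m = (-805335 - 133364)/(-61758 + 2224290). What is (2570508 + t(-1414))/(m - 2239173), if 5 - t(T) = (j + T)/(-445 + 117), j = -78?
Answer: -227911078063338/198533652394135 ≈ -1.1480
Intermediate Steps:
m = -938699/2162532 ≈ -0.43407
t(T) = 781/164 + T/328 (t(T) = 5 - (-78 + T)/(-445 + 117) = 5 - (-78 + T)/(-328) = 5 - (-78 + T)*(-1)/328 = 5 - (39/164 - T/328) = 5 + (-39/164 + T/328) = 781/164 + T/328)
(2570508 + t(-1414))/(m - 2239173) = (2570508 + (781/164 + (1/328)*(-1414)))/(-938699/2162532 - 2239173) = (2570508 + (781/164 - 707/164))/(-4842284204735/2162532) = (2570508 + 37/82)*(-2162532/4842284204735) = (210781693/82)*(-2162532/4842284204735) = -227911078063338/198533652394135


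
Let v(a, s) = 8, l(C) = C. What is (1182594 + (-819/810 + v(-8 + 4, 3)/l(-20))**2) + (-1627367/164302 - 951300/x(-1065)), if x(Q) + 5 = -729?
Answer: 289116185086875143/244210277700 ≈ 1.1839e+6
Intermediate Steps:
x(Q) = -734 (x(Q) = -5 - 729 = -734)
(1182594 + (-819/810 + v(-8 + 4, 3)/l(-20))**2) + (-1627367/164302 - 951300/x(-1065)) = (1182594 + (-819/810 + 8/(-20))**2) + (-1627367/164302 - 951300/(-734)) = (1182594 + (-819*1/810 + 8*(-1/20))**2) + (-1627367*1/164302 - 951300*(-1/734)) = (1182594 + (-91/90 - 2/5)**2) + (-1627367/164302 + 475650/367) = (1182594 + (-127/90)**2) + 77553002611/60298834 = (1182594 + 16129/8100) + 77553002611/60298834 = 9579027529/8100 + 77553002611/60298834 = 289116185086875143/244210277700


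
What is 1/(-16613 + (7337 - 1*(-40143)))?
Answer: 1/30867 ≈ 3.2397e-5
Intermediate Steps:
1/(-16613 + (7337 - 1*(-40143))) = 1/(-16613 + (7337 + 40143)) = 1/(-16613 + 47480) = 1/30867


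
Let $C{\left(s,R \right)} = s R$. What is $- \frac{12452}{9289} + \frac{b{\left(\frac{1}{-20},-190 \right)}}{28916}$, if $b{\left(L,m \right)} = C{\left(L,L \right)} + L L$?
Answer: $- \frac{72012397111}{53720144800} \approx -1.3405$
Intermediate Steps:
$C{\left(s,R \right)} = R s$
$b{\left(L,m \right)} = 2 L^{2}$ ($b{\left(L,m \right)} = L L + L L = L^{2} + L^{2} = 2 L^{2}$)
$- \frac{12452}{9289} + \frac{b{\left(\frac{1}{-20},-190 \right)}}{28916} = - \frac{12452}{9289} + \frac{2 \left(\frac{1}{-20}\right)^{2}}{28916} = \left(-12452\right) \frac{1}{9289} + 2 \left(- \frac{1}{20}\right)^{2} \cdot \frac{1}{28916} = - \frac{12452}{9289} + 2 \cdot \frac{1}{400} \cdot \frac{1}{28916} = - \frac{12452}{9289} + \frac{1}{200} \cdot \frac{1}{28916} = - \frac{12452}{9289} + \frac{1}{5783200} = - \frac{72012397111}{53720144800}$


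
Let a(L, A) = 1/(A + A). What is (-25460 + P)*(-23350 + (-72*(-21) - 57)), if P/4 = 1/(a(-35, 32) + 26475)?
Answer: 944538240321580/1694401 ≈ 5.5745e+8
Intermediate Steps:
a(L, A) = 1/(2*A)
P = 256/1694401 (P = 4/((1/2)/32 + 26475) = 4/((1/2)*(1/32) + 26475) = 4/(1/64 + 26475) = 4/(1694401/64) = 4*(64/1694401) = 256/1694401 ≈ 0.00015109)
(-25460 + P)*(-23350 + (-72*(-21) - 57)) = (-25460 + 256/1694401)*(-23350 + (-72*(-21) - 57)) = -43139449204*(-23350 + (1512 - 57))/1694401 = -43139449204*(-23350 + 1455)/1694401 = -43139449204/1694401*(-21895) = 944538240321580/1694401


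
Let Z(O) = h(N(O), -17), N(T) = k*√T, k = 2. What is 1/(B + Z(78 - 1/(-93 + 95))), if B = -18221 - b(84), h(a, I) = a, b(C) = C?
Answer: -3661/67014543 - √310/335072715 ≈ -5.4682e-5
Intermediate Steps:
N(T) = 2*√T
Z(O) = 2*√O
B = -18305 (B = -18221 - 1*84 = -18221 - 84 = -18305)
1/(B + Z(78 - 1/(-93 + 95))) = 1/(-18305 + 2*√(78 - 1/(-93 + 95))) = 1/(-18305 + 2*√(78 - 1/2)) = 1/(-18305 + 2*√(78 - 1*½)) = 1/(-18305 + 2*√(78 - ½)) = 1/(-18305 + 2*√(155/2)) = 1/(-18305 + 2*(√310/2)) = 1/(-18305 + √310)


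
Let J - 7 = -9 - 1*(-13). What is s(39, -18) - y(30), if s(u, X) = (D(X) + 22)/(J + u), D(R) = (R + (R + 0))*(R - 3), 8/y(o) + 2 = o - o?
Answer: 489/25 ≈ 19.560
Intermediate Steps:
y(o) = -4 (y(o) = 8/(-2 + (o - o)) = 8/(-2 + 0) = 8/(-2) = 8*(-1/2) = -4)
D(R) = 2*R*(-3 + R) (D(R) = (R + R)*(-3 + R) = (2*R)*(-3 + R) = 2*R*(-3 + R))
J = 11 (J = 7 + (-9 - 1*(-13)) = 7 + (-9 + 13) = 7 + 4 = 11)
s(u, X) = (22 + 2*X*(-3 + X))/(11 + u) (s(u, X) = (2*X*(-3 + X) + 22)/(11 + u) = (22 + 2*X*(-3 + X))/(11 + u))
s(39, -18) - y(30) = 2*(11 - 18*(-3 - 18))/(11 + 39) - 1*(-4) = 2*(11 - 18*(-21))/50 + 4 = 2*(1/50)*(11 + 378) + 4 = 2*(1/50)*389 + 4 = 389/25 + 4 = 489/25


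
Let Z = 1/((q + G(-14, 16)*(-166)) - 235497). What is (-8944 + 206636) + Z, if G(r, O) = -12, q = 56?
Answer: 46150999707/233449 ≈ 1.9769e+5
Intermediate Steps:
Z = -1/233449 (Z = 1/((56 - 12*(-166)) - 235497) = 1/((56 + 1992) - 235497) = 1/(2048 - 235497) = 1/(-233449) = -1/233449 ≈ -4.2836e-6)
(-8944 + 206636) + Z = (-8944 + 206636) - 1/233449 = 197692 - 1/233449 = 46150999707/233449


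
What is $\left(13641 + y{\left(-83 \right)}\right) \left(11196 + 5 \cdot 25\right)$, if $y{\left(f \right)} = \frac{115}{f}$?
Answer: $\frac{12816368248}{83} \approx 1.5441 \cdot 10^{8}$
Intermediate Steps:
$\left(13641 + y{\left(-83 \right)}\right) \left(11196 + 5 \cdot 25\right) = \left(13641 + \frac{115}{-83}\right) \left(11196 + 5 \cdot 25\right) = \left(13641 + 115 \left(- \frac{1}{83}\right)\right) \left(11196 + 125\right) = \left(13641 - \frac{115}{83}\right) 11321 = \frac{1132088}{83} \cdot 11321 = \frac{12816368248}{83}$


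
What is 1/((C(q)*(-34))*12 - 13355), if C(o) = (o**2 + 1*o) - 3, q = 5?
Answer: -1/24371 ≈ -4.1032e-5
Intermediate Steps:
C(o) = -3 + o + o**2 (C(o) = (o**2 + o) - 3 = (o + o**2) - 3 = -3 + o + o**2)
1/((C(q)*(-34))*12 - 13355) = 1/(((-3 + 5 + 5**2)*(-34))*12 - 13355) = 1/(((-3 + 5 + 25)*(-34))*12 - 13355) = 1/((27*(-34))*12 - 13355) = 1/(-918*12 - 13355) = 1/(-11016 - 13355) = 1/(-24371) = -1/24371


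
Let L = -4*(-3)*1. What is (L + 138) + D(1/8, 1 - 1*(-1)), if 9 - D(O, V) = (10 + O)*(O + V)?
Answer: 8799/64 ≈ 137.48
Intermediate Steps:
D(O, V) = 9 - (10 + O)*(O + V)
L = 12 (L = 12*1 = 12)
(L + 138) + D(1/8, 1 - 1*(-1)) = (12 + 138) + (9 - (1/8)**2 - 10/8 - 10*(1 - 1*(-1)) - 1*(1 - 1*(-1))/8) = 150 + (9 - (1/8)**2 - 10*1/8 - 10*(1 + 1) - 1*1/8*(1 + 1)) = 150 + (9 - 1*1/64 - 5/4 - 10*2 - 1*1/8*2) = 150 + (9 - 1/64 - 5/4 - 20 - 1/4) = 150 - 801/64 = 8799/64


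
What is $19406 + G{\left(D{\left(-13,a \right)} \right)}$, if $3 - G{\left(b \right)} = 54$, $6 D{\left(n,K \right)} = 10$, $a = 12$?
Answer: $19355$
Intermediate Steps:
$D{\left(n,K \right)} = \frac{5}{3}$ ($D{\left(n,K \right)} = \frac{1}{6} \cdot 10 = \frac{5}{3}$)
$G{\left(b \right)} = -51$ ($G{\left(b \right)} = 3 - 54 = -51$)
$19406 + G{\left(D{\left(-13,a \right)} \right)} = 19406 - 51 = 19355$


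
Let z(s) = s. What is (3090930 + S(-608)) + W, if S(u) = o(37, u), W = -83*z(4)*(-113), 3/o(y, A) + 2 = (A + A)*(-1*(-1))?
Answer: 1270149075/406 ≈ 3.1284e+6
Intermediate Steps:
o(y, A) = 3/(-2 + 2*A) (o(y, A) = 3/(-2 + (A + A)*(-1*(-1))) = 3/(-2 + (2*A)*1) = 3/(-2 + 2*A))
W = 37516 (W = -83*4*(-113) = -332*(-113) = 37516)
S(u) = 3/(2*(-1 + u))
(3090930 + S(-608)) + W = (3090930 + 3/(2*(-1 - 608))) + 37516 = (3090930 + (3/2)/(-609)) + 37516 = (3090930 + (3/2)*(-1/609)) + 37516 = (3090930 - 1/406) + 37516 = 1254917579/406 + 37516 = 1270149075/406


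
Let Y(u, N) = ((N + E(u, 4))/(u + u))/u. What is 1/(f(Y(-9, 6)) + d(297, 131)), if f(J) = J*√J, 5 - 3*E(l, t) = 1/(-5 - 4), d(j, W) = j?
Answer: 3106724901291/922697294558563 - 12282192*√78/922697294558563 ≈ 0.0033669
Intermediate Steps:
E(l, t) = 46/27 (E(l, t) = 5/3 - 1/(3*(-5 - 4)) = 5/3 - ⅓/(-9) = 5/3 - ⅓*(-⅑) = 5/3 + 1/27 = 46/27)
Y(u, N) = (46/27 + N)/(2*u²) (Y(u, N) = ((N + 46/27)/(u + u))/u = ((46/27 + N)/((2*u)))/u = ((46/27 + N)*(1/(2*u)))/u = ((46/27 + N)/(2*u))/u = (46/27 + N)/(2*u²))
f(J) = J^(3/2)
1/(f(Y(-9, 6)) + d(297, 131)) = 1/(((1/54)*(46 + 27*6)/(-9)²)^(3/2) + 297) = 1/(((1/54)*(1/81)*(46 + 162))^(3/2) + 297) = 1/(((1/54)*(1/81)*208)^(3/2) + 297) = 1/((104/2187)^(3/2) + 297) = 1/(208*√78/177147 + 297) = 1/(297 + 208*√78/177147)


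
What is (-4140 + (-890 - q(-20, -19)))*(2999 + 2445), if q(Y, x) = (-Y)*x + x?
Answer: -25211164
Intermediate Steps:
q(Y, x) = x - Y*x (q(Y, x) = -Y*x + x = x - Y*x)
(-4140 + (-890 - q(-20, -19)))*(2999 + 2445) = (-4140 + (-890 - (-19)*(1 - 1*(-20))))*(2999 + 2445) = (-4140 + (-890 - (-19)*(1 + 20)))*5444 = (-4140 + (-890 - (-19)*21))*5444 = (-4140 + (-890 - 1*(-399)))*5444 = (-4140 + (-890 + 399))*5444 = (-4140 - 491)*5444 = -4631*5444 = -25211164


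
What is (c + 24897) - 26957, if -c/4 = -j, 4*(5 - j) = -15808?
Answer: 13768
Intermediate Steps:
j = 3957 (j = 5 - 1/4*(-15808) = 5 + 3952 = 3957)
c = 15828 (c = -(-4)*3957 = -4*(-3957) = 15828)
(c + 24897) - 26957 = (15828 + 24897) - 26957 = 40725 - 26957 = 13768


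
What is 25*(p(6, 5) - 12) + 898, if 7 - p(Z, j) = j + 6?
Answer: 498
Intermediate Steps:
p(Z, j) = 1 - j (p(Z, j) = 7 - (j + 6) = 7 - (6 + j) = 7 + (-6 - j) = 1 - j)
25*(p(6, 5) - 12) + 898 = 25*((1 - 1*5) - 12) + 898 = 25*((1 - 5) - 12) + 898 = 25*(-4 - 12) + 898 = 25*(-16) + 898 = -400 + 898 = 498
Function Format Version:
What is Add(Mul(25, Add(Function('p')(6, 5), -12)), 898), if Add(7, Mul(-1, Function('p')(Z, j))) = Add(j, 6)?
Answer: 498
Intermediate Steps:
Function('p')(Z, j) = Add(1, Mul(-1, j)) (Function('p')(Z, j) = Add(7, Mul(-1, Add(j, 6))) = Add(7, Mul(-1, Add(6, j))) = Add(7, Add(-6, Mul(-1, j))) = Add(1, Mul(-1, j)))
Add(Mul(25, Add(Function('p')(6, 5), -12)), 898) = Add(Mul(25, Add(Add(1, Mul(-1, 5)), -12)), 898) = Add(Mul(25, Add(Add(1, -5), -12)), 898) = Add(Mul(25, Add(-4, -12)), 898) = Add(Mul(25, -16), 898) = Add(-400, 898) = 498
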